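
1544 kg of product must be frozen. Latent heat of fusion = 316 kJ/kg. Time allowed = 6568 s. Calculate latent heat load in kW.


Q_lat = m * h_fg / t
Q_lat = 1544 * 316 / 6568
Q_lat = 74.29 kW

74.29


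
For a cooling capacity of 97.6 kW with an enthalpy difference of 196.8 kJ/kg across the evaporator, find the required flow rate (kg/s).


m_dot = Q / dh
m_dot = 97.6 / 196.8
m_dot = 0.4959 kg/s

0.4959


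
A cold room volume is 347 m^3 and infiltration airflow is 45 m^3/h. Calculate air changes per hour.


ACH = flow / volume
ACH = 45 / 347
ACH = 0.13

0.13


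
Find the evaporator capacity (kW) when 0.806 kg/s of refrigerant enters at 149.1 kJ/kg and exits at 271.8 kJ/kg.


dh = 271.8 - 149.1 = 122.7 kJ/kg
Q_evap = m_dot * dh = 0.806 * 122.7
Q_evap = 98.9 kW

98.9


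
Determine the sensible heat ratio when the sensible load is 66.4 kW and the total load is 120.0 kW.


SHR = Q_sensible / Q_total
SHR = 66.4 / 120.0
SHR = 0.553

0.553


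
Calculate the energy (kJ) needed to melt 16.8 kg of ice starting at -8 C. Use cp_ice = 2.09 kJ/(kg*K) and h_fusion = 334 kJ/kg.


Sensible heat = cp * dT = 2.09 * 8 = 16.72 kJ/kg
Total per kg = 16.72 + 334 = 350.72 kJ/kg
Q = m * total = 16.8 * 350.72
Q = 5892.1 kJ

5892.1


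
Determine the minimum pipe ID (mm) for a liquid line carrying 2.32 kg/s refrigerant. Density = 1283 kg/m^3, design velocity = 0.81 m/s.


A = m_dot / (rho * v) = 2.32 / (1283 * 0.81) = 0.002232422082 m^2
d = sqrt(4*A/pi) * 1000
d = 53.3 mm

53.3


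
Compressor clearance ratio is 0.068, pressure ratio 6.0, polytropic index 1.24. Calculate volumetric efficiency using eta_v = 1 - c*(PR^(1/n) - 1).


PR^(1/n) = 6.0^(1/1.24) = 4.2417135
eta_v = 1 - 0.068 * (4.2417135 - 1)
eta_v = 0.7796

0.7796


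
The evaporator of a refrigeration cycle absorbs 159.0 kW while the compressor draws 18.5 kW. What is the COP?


COP = Q_evap / W
COP = 159.0 / 18.5
COP = 8.595

8.595


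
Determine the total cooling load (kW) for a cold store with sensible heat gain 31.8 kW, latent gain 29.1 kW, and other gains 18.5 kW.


Q_total = Q_s + Q_l + Q_misc
Q_total = 31.8 + 29.1 + 18.5
Q_total = 79.4 kW

79.4


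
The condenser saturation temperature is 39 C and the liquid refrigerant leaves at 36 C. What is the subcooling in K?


Subcooling = T_cond - T_liquid
Subcooling = 39 - 36
Subcooling = 3 K

3


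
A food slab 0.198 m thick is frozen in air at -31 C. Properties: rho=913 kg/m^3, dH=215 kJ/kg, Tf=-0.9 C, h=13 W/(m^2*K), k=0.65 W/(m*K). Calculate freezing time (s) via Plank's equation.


dT = -0.9 - (-31) = 30.1 K
term1 = a/(2h) = 0.198/(2*13) = 0.007615384615
term2 = a^2/(8k) = 0.198^2/(8*0.65) = 0.007539230769
t = rho*dH*1000/dT * (term1 + term2)
t = 913*215*1000/30.1 * (0.007615384615 + 0.007539230769)
t = 98830 s

98830


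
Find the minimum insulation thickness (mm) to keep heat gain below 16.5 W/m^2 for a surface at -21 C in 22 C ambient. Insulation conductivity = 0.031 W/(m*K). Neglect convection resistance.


dT = 22 - (-21) = 43 K
thickness = k * dT / q_max * 1000
thickness = 0.031 * 43 / 16.5 * 1000
thickness = 80.8 mm

80.8


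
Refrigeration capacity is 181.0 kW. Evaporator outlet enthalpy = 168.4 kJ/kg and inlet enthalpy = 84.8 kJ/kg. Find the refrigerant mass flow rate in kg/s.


dh = 168.4 - 84.8 = 83.6 kJ/kg
m_dot = Q / dh = 181.0 / 83.6 = 2.1651 kg/s

2.1651


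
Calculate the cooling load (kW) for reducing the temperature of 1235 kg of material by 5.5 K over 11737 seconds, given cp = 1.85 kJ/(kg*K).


Q = m * cp * dT / t
Q = 1235 * 1.85 * 5.5 / 11737
Q = 1.071 kW

1.071


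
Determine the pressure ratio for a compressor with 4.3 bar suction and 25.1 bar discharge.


PR = P_high / P_low
PR = 25.1 / 4.3
PR = 5.837

5.837


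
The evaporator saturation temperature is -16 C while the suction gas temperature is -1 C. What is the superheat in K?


Superheat = T_suction - T_evap
Superheat = -1 - (-16)
Superheat = 15 K

15


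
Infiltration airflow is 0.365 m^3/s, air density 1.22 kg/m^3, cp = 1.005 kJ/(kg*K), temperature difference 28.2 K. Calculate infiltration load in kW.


Q = V_dot * rho * cp * dT
Q = 0.365 * 1.22 * 1.005 * 28.2
Q = 12.62 kW

12.62


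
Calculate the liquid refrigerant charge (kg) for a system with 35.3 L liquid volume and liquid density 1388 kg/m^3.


Charge = V * rho / 1000
Charge = 35.3 * 1388 / 1000
Charge = 49.0 kg

49.0


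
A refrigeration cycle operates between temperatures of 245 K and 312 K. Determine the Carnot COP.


dT = 312 - 245 = 67 K
COP_carnot = T_cold / dT = 245 / 67
COP_carnot = 3.657

3.657


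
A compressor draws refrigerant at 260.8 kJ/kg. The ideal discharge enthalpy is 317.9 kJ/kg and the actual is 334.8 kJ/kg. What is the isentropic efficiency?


dh_ideal = 317.9 - 260.8 = 57.1 kJ/kg
dh_actual = 334.8 - 260.8 = 74.0 kJ/kg
eta_s = dh_ideal / dh_actual = 57.1 / 74.0
eta_s = 0.7716

0.7716


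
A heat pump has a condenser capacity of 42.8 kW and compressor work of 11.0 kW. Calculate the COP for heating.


COP_hp = Q_cond / W
COP_hp = 42.8 / 11.0
COP_hp = 3.891

3.891


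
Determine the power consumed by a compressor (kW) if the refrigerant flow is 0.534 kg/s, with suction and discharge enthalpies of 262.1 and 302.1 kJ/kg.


dh = 302.1 - 262.1 = 40.0 kJ/kg
W = m_dot * dh = 0.534 * 40.0 = 21.36 kW

21.36


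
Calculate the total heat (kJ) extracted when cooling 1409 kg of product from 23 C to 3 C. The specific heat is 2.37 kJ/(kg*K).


dT = 23 - (3) = 20 K
Q = m * cp * dT = 1409 * 2.37 * 20
Q = 66787 kJ

66787


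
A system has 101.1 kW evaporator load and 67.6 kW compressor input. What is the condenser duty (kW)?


Q_cond = Q_evap + W
Q_cond = 101.1 + 67.6
Q_cond = 168.7 kW

168.7


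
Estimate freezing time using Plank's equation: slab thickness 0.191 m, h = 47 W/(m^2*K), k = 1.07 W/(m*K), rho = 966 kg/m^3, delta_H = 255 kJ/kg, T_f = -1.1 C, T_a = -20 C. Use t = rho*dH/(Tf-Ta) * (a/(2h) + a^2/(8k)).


dT = -1.1 - (-20) = 18.9 K
term1 = a/(2h) = 0.191/(2*47) = 0.002031914894
term2 = a^2/(8k) = 0.191^2/(8*1.07) = 0.004261799065
t = rho*dH*1000/dT * (term1 + term2)
t = 966*255*1000/18.9 * (0.002031914894 + 0.004261799065)
t = 82028 s

82028


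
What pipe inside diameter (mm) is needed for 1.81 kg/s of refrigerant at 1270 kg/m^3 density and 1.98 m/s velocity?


A = m_dot / (rho * v) = 1.81 / (1270 * 1.98) = 0.0007197963891 m^2
d = sqrt(4*A/pi) * 1000
d = 30.3 mm

30.3


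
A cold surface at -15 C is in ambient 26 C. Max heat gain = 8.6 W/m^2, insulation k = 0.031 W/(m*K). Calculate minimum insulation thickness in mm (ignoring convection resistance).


dT = 26 - (-15) = 41 K
thickness = k * dT / q_max * 1000
thickness = 0.031 * 41 / 8.6 * 1000
thickness = 147.8 mm

147.8


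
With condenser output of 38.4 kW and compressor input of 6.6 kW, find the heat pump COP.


COP_hp = Q_cond / W
COP_hp = 38.4 / 6.6
COP_hp = 5.818

5.818


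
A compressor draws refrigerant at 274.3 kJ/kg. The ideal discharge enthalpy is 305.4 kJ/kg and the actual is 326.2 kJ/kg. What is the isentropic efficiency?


dh_ideal = 305.4 - 274.3 = 31.1 kJ/kg
dh_actual = 326.2 - 274.3 = 51.9 kJ/kg
eta_s = dh_ideal / dh_actual = 31.1 / 51.9
eta_s = 0.5992

0.5992


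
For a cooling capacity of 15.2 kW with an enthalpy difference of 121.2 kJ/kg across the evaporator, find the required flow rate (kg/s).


m_dot = Q / dh
m_dot = 15.2 / 121.2
m_dot = 0.1254 kg/s

0.1254


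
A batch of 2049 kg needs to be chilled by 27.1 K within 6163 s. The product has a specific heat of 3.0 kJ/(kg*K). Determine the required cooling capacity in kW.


Q = m * cp * dT / t
Q = 2049 * 3.0 * 27.1 / 6163
Q = 27.03 kW

27.03


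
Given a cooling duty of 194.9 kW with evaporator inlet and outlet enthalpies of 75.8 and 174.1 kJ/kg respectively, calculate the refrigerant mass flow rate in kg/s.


dh = 174.1 - 75.8 = 98.3 kJ/kg
m_dot = Q / dh = 194.9 / 98.3 = 1.9827 kg/s

1.9827


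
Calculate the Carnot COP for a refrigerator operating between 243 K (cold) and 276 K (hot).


dT = 276 - 243 = 33 K
COP_carnot = T_cold / dT = 243 / 33
COP_carnot = 7.364

7.364


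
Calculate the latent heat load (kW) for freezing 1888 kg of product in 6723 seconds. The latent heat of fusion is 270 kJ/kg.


Q_lat = m * h_fg / t
Q_lat = 1888 * 270 / 6723
Q_lat = 75.82 kW

75.82


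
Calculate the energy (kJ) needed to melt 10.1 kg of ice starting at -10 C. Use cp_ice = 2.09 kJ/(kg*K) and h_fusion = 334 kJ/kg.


Sensible heat = cp * dT = 2.09 * 10 = 20.9 kJ/kg
Total per kg = 20.9 + 334 = 354.9 kJ/kg
Q = m * total = 10.1 * 354.9
Q = 3584.5 kJ

3584.5


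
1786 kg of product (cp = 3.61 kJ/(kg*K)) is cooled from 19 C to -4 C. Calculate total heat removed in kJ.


dT = 19 - (-4) = 23 K
Q = m * cp * dT = 1786 * 3.61 * 23
Q = 148292 kJ

148292


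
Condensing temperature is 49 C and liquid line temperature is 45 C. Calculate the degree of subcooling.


Subcooling = T_cond - T_liquid
Subcooling = 49 - 45
Subcooling = 4 K

4


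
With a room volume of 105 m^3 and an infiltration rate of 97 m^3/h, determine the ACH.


ACH = flow / volume
ACH = 97 / 105
ACH = 0.924

0.924


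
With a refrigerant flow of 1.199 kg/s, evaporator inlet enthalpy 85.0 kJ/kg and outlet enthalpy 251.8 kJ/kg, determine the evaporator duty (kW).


dh = 251.8 - 85.0 = 166.8 kJ/kg
Q_evap = m_dot * dh = 1.199 * 166.8
Q_evap = 199.99 kW

199.99


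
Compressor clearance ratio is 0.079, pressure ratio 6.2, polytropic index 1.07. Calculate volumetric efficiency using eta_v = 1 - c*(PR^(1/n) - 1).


PR^(1/n) = 6.2^(1/1.07) = 5.50241042
eta_v = 1 - 0.079 * (5.50241042 - 1)
eta_v = 0.6443

0.6443


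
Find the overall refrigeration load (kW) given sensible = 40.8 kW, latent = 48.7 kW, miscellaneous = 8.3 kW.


Q_total = Q_s + Q_l + Q_misc
Q_total = 40.8 + 48.7 + 8.3
Q_total = 97.8 kW

97.8


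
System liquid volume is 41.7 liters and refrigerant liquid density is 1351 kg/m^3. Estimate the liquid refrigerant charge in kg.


Charge = V * rho / 1000
Charge = 41.7 * 1351 / 1000
Charge = 56.34 kg

56.34


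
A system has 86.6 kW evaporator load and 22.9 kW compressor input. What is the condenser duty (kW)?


Q_cond = Q_evap + W
Q_cond = 86.6 + 22.9
Q_cond = 109.5 kW

109.5


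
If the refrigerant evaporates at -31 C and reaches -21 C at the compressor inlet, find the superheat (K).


Superheat = T_suction - T_evap
Superheat = -21 - (-31)
Superheat = 10 K

10


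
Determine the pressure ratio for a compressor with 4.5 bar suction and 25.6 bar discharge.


PR = P_high / P_low
PR = 25.6 / 4.5
PR = 5.689

5.689


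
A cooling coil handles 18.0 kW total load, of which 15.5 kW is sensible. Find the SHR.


SHR = Q_sensible / Q_total
SHR = 15.5 / 18.0
SHR = 0.861

0.861


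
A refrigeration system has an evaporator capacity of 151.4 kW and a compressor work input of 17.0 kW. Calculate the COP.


COP = Q_evap / W
COP = 151.4 / 17.0
COP = 8.906

8.906


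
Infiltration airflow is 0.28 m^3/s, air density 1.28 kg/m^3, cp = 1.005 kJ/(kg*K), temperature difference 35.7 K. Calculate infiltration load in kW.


Q = V_dot * rho * cp * dT
Q = 0.28 * 1.28 * 1.005 * 35.7
Q = 12.859 kW

12.859


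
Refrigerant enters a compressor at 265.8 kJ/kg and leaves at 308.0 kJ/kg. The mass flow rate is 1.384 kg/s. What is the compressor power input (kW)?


dh = 308.0 - 265.8 = 42.2 kJ/kg
W = m_dot * dh = 1.384 * 42.2 = 58.4 kW

58.4


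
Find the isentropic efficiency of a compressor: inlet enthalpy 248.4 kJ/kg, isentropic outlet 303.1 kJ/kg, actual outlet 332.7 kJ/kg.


dh_ideal = 303.1 - 248.4 = 54.7 kJ/kg
dh_actual = 332.7 - 248.4 = 84.3 kJ/kg
eta_s = dh_ideal / dh_actual = 54.7 / 84.3
eta_s = 0.6489

0.6489


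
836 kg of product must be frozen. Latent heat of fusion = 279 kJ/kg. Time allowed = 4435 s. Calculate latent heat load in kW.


Q_lat = m * h_fg / t
Q_lat = 836 * 279 / 4435
Q_lat = 52.59 kW

52.59


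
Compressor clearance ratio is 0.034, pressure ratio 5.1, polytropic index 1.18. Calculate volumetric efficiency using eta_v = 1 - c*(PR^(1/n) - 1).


PR^(1/n) = 5.1^(1/1.18) = 3.97773405
eta_v = 1 - 0.034 * (3.97773405 - 1)
eta_v = 0.8988

0.8988


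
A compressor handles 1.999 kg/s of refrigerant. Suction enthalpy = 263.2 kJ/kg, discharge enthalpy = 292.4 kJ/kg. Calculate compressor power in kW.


dh = 292.4 - 263.2 = 29.2 kJ/kg
W = m_dot * dh = 1.999 * 29.2 = 58.37 kW

58.37


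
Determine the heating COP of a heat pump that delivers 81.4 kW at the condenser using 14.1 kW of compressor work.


COP_hp = Q_cond / W
COP_hp = 81.4 / 14.1
COP_hp = 5.773

5.773


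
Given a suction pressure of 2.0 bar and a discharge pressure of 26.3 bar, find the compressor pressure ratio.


PR = P_high / P_low
PR = 26.3 / 2.0
PR = 13.15

13.15


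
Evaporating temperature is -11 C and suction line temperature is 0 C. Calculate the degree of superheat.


Superheat = T_suction - T_evap
Superheat = 0 - (-11)
Superheat = 11 K

11


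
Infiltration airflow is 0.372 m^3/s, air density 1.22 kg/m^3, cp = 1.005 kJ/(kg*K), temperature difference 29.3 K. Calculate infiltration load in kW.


Q = V_dot * rho * cp * dT
Q = 0.372 * 1.22 * 1.005 * 29.3
Q = 13.364 kW

13.364


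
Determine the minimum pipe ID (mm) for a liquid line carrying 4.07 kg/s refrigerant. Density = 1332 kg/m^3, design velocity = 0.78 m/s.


A = m_dot / (rho * v) = 4.07 / (1332 * 0.78) = 0.003917378917 m^2
d = sqrt(4*A/pi) * 1000
d = 70.6 mm

70.6


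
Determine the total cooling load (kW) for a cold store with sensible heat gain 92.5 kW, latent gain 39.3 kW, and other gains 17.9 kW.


Q_total = Q_s + Q_l + Q_misc
Q_total = 92.5 + 39.3 + 17.9
Q_total = 149.7 kW

149.7


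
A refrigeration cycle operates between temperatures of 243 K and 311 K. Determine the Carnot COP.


dT = 311 - 243 = 68 K
COP_carnot = T_cold / dT = 243 / 68
COP_carnot = 3.574

3.574


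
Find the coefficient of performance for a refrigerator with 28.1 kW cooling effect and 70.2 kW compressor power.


COP = Q_evap / W
COP = 28.1 / 70.2
COP = 0.4

0.4


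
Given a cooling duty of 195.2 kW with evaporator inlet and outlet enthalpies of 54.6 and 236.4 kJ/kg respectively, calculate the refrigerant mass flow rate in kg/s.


dh = 236.4 - 54.6 = 181.8 kJ/kg
m_dot = Q / dh = 195.2 / 181.8 = 1.0737 kg/s

1.0737


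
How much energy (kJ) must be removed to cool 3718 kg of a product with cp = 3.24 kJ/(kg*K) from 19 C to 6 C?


dT = 19 - (6) = 13 K
Q = m * cp * dT = 3718 * 3.24 * 13
Q = 156602 kJ

156602


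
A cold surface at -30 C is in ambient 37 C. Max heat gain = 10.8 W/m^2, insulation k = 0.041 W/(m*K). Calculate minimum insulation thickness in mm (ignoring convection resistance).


dT = 37 - (-30) = 67 K
thickness = k * dT / q_max * 1000
thickness = 0.041 * 67 / 10.8 * 1000
thickness = 254.4 mm

254.4


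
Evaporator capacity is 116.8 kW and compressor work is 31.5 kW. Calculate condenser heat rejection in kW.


Q_cond = Q_evap + W
Q_cond = 116.8 + 31.5
Q_cond = 148.3 kW

148.3


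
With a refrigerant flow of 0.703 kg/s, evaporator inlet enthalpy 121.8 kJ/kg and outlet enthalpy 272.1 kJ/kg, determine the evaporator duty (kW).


dh = 272.1 - 121.8 = 150.3 kJ/kg
Q_evap = m_dot * dh = 0.703 * 150.3
Q_evap = 105.66 kW

105.66


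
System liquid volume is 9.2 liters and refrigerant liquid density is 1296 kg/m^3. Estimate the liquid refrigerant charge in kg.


Charge = V * rho / 1000
Charge = 9.2 * 1296 / 1000
Charge = 11.92 kg

11.92


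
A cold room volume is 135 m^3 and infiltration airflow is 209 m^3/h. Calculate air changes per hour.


ACH = flow / volume
ACH = 209 / 135
ACH = 1.548

1.548


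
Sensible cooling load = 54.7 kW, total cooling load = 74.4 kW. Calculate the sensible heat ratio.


SHR = Q_sensible / Q_total
SHR = 54.7 / 74.4
SHR = 0.735

0.735


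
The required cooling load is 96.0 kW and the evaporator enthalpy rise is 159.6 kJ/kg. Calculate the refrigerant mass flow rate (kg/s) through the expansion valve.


m_dot = Q / dh
m_dot = 96.0 / 159.6
m_dot = 0.6015 kg/s

0.6015


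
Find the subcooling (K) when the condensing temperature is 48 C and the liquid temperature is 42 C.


Subcooling = T_cond - T_liquid
Subcooling = 48 - 42
Subcooling = 6 K

6


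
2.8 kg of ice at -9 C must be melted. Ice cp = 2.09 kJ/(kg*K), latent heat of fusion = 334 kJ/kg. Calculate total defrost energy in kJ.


Sensible heat = cp * dT = 2.09 * 9 = 18.81 kJ/kg
Total per kg = 18.81 + 334 = 352.81 kJ/kg
Q = m * total = 2.8 * 352.81
Q = 987.9 kJ

987.9


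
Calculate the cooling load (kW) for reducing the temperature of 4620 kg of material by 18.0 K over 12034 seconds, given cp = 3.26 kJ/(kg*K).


Q = m * cp * dT / t
Q = 4620 * 3.26 * 18.0 / 12034
Q = 22.528 kW

22.528


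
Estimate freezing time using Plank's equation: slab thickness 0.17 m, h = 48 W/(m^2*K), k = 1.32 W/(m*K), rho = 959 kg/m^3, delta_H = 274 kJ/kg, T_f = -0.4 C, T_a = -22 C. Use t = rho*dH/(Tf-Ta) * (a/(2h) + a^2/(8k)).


dT = -0.4 - (-22) = 21.6 K
term1 = a/(2h) = 0.17/(2*48) = 0.001770833333
term2 = a^2/(8k) = 0.17^2/(8*1.32) = 0.002736742424
t = rho*dH*1000/dT * (term1 + term2)
t = 959*274*1000/21.6 * (0.001770833333 + 0.002736742424)
t = 54835 s

54835


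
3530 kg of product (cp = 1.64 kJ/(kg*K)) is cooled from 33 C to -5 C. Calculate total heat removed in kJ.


dT = 33 - (-5) = 38 K
Q = m * cp * dT = 3530 * 1.64 * 38
Q = 219990 kJ

219990


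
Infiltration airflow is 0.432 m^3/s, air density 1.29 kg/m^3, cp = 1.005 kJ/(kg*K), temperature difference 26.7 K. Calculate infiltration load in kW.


Q = V_dot * rho * cp * dT
Q = 0.432 * 1.29 * 1.005 * 26.7
Q = 14.954 kW

14.954


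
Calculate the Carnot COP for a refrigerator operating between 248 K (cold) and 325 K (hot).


dT = 325 - 248 = 77 K
COP_carnot = T_cold / dT = 248 / 77
COP_carnot = 3.221

3.221


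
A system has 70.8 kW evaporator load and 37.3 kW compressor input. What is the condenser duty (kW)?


Q_cond = Q_evap + W
Q_cond = 70.8 + 37.3
Q_cond = 108.1 kW

108.1


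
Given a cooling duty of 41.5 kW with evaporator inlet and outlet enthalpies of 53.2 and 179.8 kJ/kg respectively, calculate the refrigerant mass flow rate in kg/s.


dh = 179.8 - 53.2 = 126.6 kJ/kg
m_dot = Q / dh = 41.5 / 126.6 = 0.3278 kg/s

0.3278


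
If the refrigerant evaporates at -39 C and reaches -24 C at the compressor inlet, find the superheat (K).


Superheat = T_suction - T_evap
Superheat = -24 - (-39)
Superheat = 15 K

15


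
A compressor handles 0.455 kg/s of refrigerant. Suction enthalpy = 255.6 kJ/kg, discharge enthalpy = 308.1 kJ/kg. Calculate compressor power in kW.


dh = 308.1 - 255.6 = 52.5 kJ/kg
W = m_dot * dh = 0.455 * 52.5 = 23.89 kW

23.89


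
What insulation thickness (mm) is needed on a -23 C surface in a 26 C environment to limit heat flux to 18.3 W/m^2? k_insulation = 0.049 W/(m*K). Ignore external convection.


dT = 26 - (-23) = 49 K
thickness = k * dT / q_max * 1000
thickness = 0.049 * 49 / 18.3 * 1000
thickness = 131.2 mm

131.2


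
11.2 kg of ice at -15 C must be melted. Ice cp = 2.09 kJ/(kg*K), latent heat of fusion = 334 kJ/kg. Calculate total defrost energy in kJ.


Sensible heat = cp * dT = 2.09 * 15 = 31.35 kJ/kg
Total per kg = 31.35 + 334 = 365.35 kJ/kg
Q = m * total = 11.2 * 365.35
Q = 4091.9 kJ

4091.9


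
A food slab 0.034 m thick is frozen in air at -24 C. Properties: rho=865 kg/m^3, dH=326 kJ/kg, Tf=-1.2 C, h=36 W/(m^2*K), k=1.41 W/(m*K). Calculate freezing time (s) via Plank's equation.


dT = -1.2 - (-24) = 22.8 K
term1 = a/(2h) = 0.034/(2*36) = 0.0004722222222
term2 = a^2/(8k) = 0.034^2/(8*1.41) = 0.0001024822695
t = rho*dH*1000/dT * (term1 + term2)
t = 865*326*1000/22.8 * (0.0004722222222 + 0.0001024822695)
t = 7108 s

7108


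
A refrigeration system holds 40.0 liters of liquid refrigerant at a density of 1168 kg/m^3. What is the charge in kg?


Charge = V * rho / 1000
Charge = 40.0 * 1168 / 1000
Charge = 46.72 kg

46.72


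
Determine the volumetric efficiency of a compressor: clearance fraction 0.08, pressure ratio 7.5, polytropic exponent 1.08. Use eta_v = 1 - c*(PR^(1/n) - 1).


PR^(1/n) = 7.5^(1/1.08) = 6.46013971
eta_v = 1 - 0.08 * (6.46013971 - 1)
eta_v = 0.5632

0.5632


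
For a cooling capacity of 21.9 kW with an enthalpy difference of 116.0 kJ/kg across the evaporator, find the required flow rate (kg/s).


m_dot = Q / dh
m_dot = 21.9 / 116.0
m_dot = 0.1888 kg/s

0.1888


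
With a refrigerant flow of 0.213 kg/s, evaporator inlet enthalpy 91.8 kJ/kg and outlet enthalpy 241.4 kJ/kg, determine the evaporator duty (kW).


dh = 241.4 - 91.8 = 149.6 kJ/kg
Q_evap = m_dot * dh = 0.213 * 149.6
Q_evap = 31.86 kW

31.86


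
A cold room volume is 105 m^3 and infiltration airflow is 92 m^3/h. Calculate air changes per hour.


ACH = flow / volume
ACH = 92 / 105
ACH = 0.876

0.876


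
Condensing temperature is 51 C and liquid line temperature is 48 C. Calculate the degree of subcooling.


Subcooling = T_cond - T_liquid
Subcooling = 51 - 48
Subcooling = 3 K

3


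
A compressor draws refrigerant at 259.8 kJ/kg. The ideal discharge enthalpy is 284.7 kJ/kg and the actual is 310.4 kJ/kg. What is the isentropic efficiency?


dh_ideal = 284.7 - 259.8 = 24.9 kJ/kg
dh_actual = 310.4 - 259.8 = 50.6 kJ/kg
eta_s = dh_ideal / dh_actual = 24.9 / 50.6
eta_s = 0.4921

0.4921


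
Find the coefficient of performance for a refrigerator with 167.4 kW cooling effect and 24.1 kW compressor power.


COP = Q_evap / W
COP = 167.4 / 24.1
COP = 6.946

6.946


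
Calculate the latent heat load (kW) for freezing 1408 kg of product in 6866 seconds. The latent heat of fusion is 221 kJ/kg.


Q_lat = m * h_fg / t
Q_lat = 1408 * 221 / 6866
Q_lat = 45.32 kW

45.32


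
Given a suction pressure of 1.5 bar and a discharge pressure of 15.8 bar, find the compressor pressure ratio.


PR = P_high / P_low
PR = 15.8 / 1.5
PR = 10.533

10.533


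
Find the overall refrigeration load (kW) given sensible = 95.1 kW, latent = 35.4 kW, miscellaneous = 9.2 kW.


Q_total = Q_s + Q_l + Q_misc
Q_total = 95.1 + 35.4 + 9.2
Q_total = 139.7 kW

139.7


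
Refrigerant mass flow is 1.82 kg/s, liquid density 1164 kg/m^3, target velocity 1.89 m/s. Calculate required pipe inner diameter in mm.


A = m_dot / (rho * v) = 1.82 / (1164 * 1.89) = 0.0008272877689 m^2
d = sqrt(4*A/pi) * 1000
d = 32.5 mm

32.5


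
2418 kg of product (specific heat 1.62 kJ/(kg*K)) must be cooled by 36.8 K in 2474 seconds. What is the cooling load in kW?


Q = m * cp * dT / t
Q = 2418 * 1.62 * 36.8 / 2474
Q = 58.267 kW

58.267


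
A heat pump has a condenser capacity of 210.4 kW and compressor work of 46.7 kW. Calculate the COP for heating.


COP_hp = Q_cond / W
COP_hp = 210.4 / 46.7
COP_hp = 4.505

4.505


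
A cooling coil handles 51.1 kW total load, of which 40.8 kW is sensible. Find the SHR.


SHR = Q_sensible / Q_total
SHR = 40.8 / 51.1
SHR = 0.798

0.798


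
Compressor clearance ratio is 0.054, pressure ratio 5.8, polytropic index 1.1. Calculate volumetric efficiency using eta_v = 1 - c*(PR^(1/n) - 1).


PR^(1/n) = 5.8^(1/1.1) = 4.94339653
eta_v = 1 - 0.054 * (4.94339653 - 1)
eta_v = 0.7871

0.7871


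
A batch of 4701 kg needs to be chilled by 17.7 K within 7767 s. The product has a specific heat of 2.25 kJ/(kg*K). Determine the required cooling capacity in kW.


Q = m * cp * dT / t
Q = 4701 * 2.25 * 17.7 / 7767
Q = 24.104 kW

24.104


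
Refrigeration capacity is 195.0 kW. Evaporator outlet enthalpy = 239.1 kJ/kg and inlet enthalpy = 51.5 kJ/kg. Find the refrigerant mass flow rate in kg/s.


dh = 239.1 - 51.5 = 187.6 kJ/kg
m_dot = Q / dh = 195.0 / 187.6 = 1.0394 kg/s

1.0394


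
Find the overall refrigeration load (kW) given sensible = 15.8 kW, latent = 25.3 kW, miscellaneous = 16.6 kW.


Q_total = Q_s + Q_l + Q_misc
Q_total = 15.8 + 25.3 + 16.6
Q_total = 57.7 kW

57.7


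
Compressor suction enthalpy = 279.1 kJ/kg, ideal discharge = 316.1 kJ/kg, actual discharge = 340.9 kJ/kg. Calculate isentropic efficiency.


dh_ideal = 316.1 - 279.1 = 37.0 kJ/kg
dh_actual = 340.9 - 279.1 = 61.8 kJ/kg
eta_s = dh_ideal / dh_actual = 37.0 / 61.8
eta_s = 0.5987

0.5987


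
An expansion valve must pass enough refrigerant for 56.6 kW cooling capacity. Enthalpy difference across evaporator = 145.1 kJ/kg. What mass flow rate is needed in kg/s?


m_dot = Q / dh
m_dot = 56.6 / 145.1
m_dot = 0.3901 kg/s

0.3901


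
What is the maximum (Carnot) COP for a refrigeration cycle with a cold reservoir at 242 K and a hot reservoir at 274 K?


dT = 274 - 242 = 32 K
COP_carnot = T_cold / dT = 242 / 32
COP_carnot = 7.563

7.563


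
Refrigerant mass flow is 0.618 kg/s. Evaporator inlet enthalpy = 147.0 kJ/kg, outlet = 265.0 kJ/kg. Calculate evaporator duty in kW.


dh = 265.0 - 147.0 = 118.0 kJ/kg
Q_evap = m_dot * dh = 0.618 * 118.0
Q_evap = 72.92 kW

72.92


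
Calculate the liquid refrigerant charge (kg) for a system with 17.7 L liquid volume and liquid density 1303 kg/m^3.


Charge = V * rho / 1000
Charge = 17.7 * 1303 / 1000
Charge = 23.06 kg

23.06


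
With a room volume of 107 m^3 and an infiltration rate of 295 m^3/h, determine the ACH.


ACH = flow / volume
ACH = 295 / 107
ACH = 2.757

2.757


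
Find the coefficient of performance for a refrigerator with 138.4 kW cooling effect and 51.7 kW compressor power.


COP = Q_evap / W
COP = 138.4 / 51.7
COP = 2.677

2.677


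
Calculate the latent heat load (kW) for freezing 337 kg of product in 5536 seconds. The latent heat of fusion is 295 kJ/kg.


Q_lat = m * h_fg / t
Q_lat = 337 * 295 / 5536
Q_lat = 17.96 kW

17.96


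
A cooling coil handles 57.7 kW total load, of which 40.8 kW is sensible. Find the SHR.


SHR = Q_sensible / Q_total
SHR = 40.8 / 57.7
SHR = 0.707

0.707


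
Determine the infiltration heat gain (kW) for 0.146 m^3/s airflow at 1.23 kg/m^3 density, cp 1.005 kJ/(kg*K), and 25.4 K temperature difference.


Q = V_dot * rho * cp * dT
Q = 0.146 * 1.23 * 1.005 * 25.4
Q = 4.584 kW

4.584


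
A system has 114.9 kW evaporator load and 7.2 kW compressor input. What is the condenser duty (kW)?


Q_cond = Q_evap + W
Q_cond = 114.9 + 7.2
Q_cond = 122.1 kW

122.1


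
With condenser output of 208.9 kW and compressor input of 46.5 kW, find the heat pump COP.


COP_hp = Q_cond / W
COP_hp = 208.9 / 46.5
COP_hp = 4.492

4.492


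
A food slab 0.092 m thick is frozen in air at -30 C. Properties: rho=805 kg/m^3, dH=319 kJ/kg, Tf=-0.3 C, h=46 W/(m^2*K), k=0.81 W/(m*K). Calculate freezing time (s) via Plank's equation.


dT = -0.3 - (-30) = 29.7 K
term1 = a/(2h) = 0.092/(2*46) = 0.001
term2 = a^2/(8k) = 0.092^2/(8*0.81) = 0.00130617284
t = rho*dH*1000/dT * (term1 + term2)
t = 805*319*1000/29.7 * (0.001 + 0.00130617284)
t = 19940 s

19940


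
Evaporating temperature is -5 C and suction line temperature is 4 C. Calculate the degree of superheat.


Superheat = T_suction - T_evap
Superheat = 4 - (-5)
Superheat = 9 K

9


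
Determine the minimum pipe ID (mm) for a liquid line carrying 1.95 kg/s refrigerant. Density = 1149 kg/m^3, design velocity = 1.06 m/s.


A = m_dot / (rho * v) = 1.95 / (1149 * 1.06) = 0.001601064092 m^2
d = sqrt(4*A/pi) * 1000
d = 45.2 mm

45.2


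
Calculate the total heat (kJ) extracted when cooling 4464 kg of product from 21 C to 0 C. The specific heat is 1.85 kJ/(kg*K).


dT = 21 - (0) = 21 K
Q = m * cp * dT = 4464 * 1.85 * 21
Q = 173426 kJ

173426


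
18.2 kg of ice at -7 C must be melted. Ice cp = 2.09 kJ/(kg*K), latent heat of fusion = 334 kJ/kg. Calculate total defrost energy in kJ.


Sensible heat = cp * dT = 2.09 * 7 = 14.63 kJ/kg
Total per kg = 14.63 + 334 = 348.63 kJ/kg
Q = m * total = 18.2 * 348.63
Q = 6345.1 kJ

6345.1


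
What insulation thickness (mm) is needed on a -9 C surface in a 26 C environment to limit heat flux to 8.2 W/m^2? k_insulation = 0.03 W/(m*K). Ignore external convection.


dT = 26 - (-9) = 35 K
thickness = k * dT / q_max * 1000
thickness = 0.03 * 35 / 8.2 * 1000
thickness = 128.0 mm

128.0


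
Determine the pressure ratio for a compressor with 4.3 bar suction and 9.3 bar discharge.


PR = P_high / P_low
PR = 9.3 / 4.3
PR = 2.163

2.163


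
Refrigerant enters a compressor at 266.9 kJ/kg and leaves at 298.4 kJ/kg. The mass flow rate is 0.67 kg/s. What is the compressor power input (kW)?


dh = 298.4 - 266.9 = 31.5 kJ/kg
W = m_dot * dh = 0.67 * 31.5 = 21.11 kW

21.11


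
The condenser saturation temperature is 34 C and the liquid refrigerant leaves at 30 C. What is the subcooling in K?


Subcooling = T_cond - T_liquid
Subcooling = 34 - 30
Subcooling = 4 K

4


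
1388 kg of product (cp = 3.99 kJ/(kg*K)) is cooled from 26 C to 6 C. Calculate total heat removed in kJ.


dT = 26 - (6) = 20 K
Q = m * cp * dT = 1388 * 3.99 * 20
Q = 110762 kJ

110762


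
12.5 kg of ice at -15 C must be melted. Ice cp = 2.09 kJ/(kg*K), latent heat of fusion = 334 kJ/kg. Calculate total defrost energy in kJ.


Sensible heat = cp * dT = 2.09 * 15 = 31.35 kJ/kg
Total per kg = 31.35 + 334 = 365.35 kJ/kg
Q = m * total = 12.5 * 365.35
Q = 4566.9 kJ

4566.9


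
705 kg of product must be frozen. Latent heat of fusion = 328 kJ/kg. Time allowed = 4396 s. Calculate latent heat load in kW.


Q_lat = m * h_fg / t
Q_lat = 705 * 328 / 4396
Q_lat = 52.6 kW

52.6


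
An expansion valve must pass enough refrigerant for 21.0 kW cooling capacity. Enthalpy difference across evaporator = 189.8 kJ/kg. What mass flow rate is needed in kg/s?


m_dot = Q / dh
m_dot = 21.0 / 189.8
m_dot = 0.1106 kg/s

0.1106


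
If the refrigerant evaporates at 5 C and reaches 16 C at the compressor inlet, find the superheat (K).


Superheat = T_suction - T_evap
Superheat = 16 - (5)
Superheat = 11 K

11


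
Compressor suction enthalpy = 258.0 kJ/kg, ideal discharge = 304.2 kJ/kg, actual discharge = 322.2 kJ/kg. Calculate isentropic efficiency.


dh_ideal = 304.2 - 258.0 = 46.2 kJ/kg
dh_actual = 322.2 - 258.0 = 64.2 kJ/kg
eta_s = dh_ideal / dh_actual = 46.2 / 64.2
eta_s = 0.7196

0.7196


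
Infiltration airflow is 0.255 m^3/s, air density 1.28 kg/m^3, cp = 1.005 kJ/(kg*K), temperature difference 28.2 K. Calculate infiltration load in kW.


Q = V_dot * rho * cp * dT
Q = 0.255 * 1.28 * 1.005 * 28.2
Q = 9.251 kW

9.251


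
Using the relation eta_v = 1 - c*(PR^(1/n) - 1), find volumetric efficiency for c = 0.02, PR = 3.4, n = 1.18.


PR^(1/n) = 3.4^(1/1.18) = 2.82101803
eta_v = 1 - 0.02 * (2.82101803 - 1)
eta_v = 0.9636

0.9636


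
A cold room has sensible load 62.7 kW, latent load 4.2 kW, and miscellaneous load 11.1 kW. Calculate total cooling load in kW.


Q_total = Q_s + Q_l + Q_misc
Q_total = 62.7 + 4.2 + 11.1
Q_total = 78.0 kW

78.0


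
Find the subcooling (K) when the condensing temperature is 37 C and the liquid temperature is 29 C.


Subcooling = T_cond - T_liquid
Subcooling = 37 - 29
Subcooling = 8 K

8


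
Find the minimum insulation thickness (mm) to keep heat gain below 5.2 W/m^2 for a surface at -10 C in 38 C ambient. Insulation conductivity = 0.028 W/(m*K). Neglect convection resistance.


dT = 38 - (-10) = 48 K
thickness = k * dT / q_max * 1000
thickness = 0.028 * 48 / 5.2 * 1000
thickness = 258.5 mm

258.5


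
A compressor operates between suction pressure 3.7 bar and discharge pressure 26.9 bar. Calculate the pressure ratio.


PR = P_high / P_low
PR = 26.9 / 3.7
PR = 7.27

7.27


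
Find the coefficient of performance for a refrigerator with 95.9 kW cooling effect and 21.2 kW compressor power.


COP = Q_evap / W
COP = 95.9 / 21.2
COP = 4.524

4.524


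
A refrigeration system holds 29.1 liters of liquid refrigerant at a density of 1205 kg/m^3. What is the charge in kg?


Charge = V * rho / 1000
Charge = 29.1 * 1205 / 1000
Charge = 35.07 kg

35.07


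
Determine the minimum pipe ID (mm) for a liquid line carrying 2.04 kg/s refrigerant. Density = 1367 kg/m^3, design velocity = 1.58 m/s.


A = m_dot / (rho * v) = 2.04 / (1367 * 1.58) = 0.0009445056624 m^2
d = sqrt(4*A/pi) * 1000
d = 34.7 mm

34.7


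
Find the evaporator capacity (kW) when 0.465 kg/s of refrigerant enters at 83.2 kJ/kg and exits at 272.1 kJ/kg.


dh = 272.1 - 83.2 = 188.9 kJ/kg
Q_evap = m_dot * dh = 0.465 * 188.9
Q_evap = 87.84 kW

87.84


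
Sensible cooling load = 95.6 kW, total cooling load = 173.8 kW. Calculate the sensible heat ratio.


SHR = Q_sensible / Q_total
SHR = 95.6 / 173.8
SHR = 0.55

0.55


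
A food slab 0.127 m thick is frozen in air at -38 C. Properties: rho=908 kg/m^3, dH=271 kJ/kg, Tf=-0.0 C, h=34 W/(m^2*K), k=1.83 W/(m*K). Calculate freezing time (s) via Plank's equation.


dT = -0.0 - (-38) = 38.0 K
term1 = a/(2h) = 0.127/(2*34) = 0.001867647059
term2 = a^2/(8k) = 0.127^2/(8*1.83) = 0.00110170765
t = rho*dH*1000/dT * (term1 + term2)
t = 908*271*1000/38.0 * (0.001867647059 + 0.00110170765)
t = 19228 s

19228


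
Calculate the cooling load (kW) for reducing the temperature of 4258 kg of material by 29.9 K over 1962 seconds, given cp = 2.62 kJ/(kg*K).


Q = m * cp * dT / t
Q = 4258 * 2.62 * 29.9 / 1962
Q = 170.012 kW

170.012


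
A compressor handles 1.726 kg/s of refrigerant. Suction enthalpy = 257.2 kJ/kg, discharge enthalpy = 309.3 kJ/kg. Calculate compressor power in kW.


dh = 309.3 - 257.2 = 52.1 kJ/kg
W = m_dot * dh = 1.726 * 52.1 = 89.92 kW

89.92


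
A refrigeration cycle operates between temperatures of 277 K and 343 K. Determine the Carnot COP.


dT = 343 - 277 = 66 K
COP_carnot = T_cold / dT = 277 / 66
COP_carnot = 4.197

4.197


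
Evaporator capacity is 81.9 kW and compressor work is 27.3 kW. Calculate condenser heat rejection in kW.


Q_cond = Q_evap + W
Q_cond = 81.9 + 27.3
Q_cond = 109.2 kW

109.2


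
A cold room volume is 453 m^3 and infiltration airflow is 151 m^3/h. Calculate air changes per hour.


ACH = flow / volume
ACH = 151 / 453
ACH = 0.333

0.333


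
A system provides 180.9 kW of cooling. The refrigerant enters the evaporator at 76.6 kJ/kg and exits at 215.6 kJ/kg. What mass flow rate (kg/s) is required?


dh = 215.6 - 76.6 = 139.0 kJ/kg
m_dot = Q / dh = 180.9 / 139.0 = 1.3014 kg/s

1.3014


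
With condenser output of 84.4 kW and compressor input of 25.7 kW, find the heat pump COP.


COP_hp = Q_cond / W
COP_hp = 84.4 / 25.7
COP_hp = 3.284

3.284


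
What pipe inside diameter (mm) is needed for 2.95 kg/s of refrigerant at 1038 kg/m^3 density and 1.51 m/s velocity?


A = m_dot / (rho * v) = 2.95 / (1038 * 1.51) = 0.001882121757 m^2
d = sqrt(4*A/pi) * 1000
d = 49.0 mm

49.0


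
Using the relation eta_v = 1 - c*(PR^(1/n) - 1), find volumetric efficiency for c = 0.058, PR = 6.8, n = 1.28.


PR^(1/n) = 6.8^(1/1.28) = 4.47092709
eta_v = 1 - 0.058 * (4.47092709 - 1)
eta_v = 0.7987

0.7987


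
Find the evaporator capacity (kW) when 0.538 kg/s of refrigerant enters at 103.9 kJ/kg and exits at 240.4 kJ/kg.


dh = 240.4 - 103.9 = 136.5 kJ/kg
Q_evap = m_dot * dh = 0.538 * 136.5
Q_evap = 73.44 kW

73.44


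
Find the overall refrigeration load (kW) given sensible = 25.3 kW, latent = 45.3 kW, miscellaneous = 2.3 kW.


Q_total = Q_s + Q_l + Q_misc
Q_total = 25.3 + 45.3 + 2.3
Q_total = 72.9 kW

72.9


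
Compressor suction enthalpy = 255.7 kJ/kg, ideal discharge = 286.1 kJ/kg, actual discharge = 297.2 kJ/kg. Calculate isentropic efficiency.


dh_ideal = 286.1 - 255.7 = 30.4 kJ/kg
dh_actual = 297.2 - 255.7 = 41.5 kJ/kg
eta_s = dh_ideal / dh_actual = 30.4 / 41.5
eta_s = 0.7325

0.7325


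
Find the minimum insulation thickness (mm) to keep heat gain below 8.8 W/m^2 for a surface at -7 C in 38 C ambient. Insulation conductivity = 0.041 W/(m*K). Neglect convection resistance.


dT = 38 - (-7) = 45 K
thickness = k * dT / q_max * 1000
thickness = 0.041 * 45 / 8.8 * 1000
thickness = 209.7 mm

209.7


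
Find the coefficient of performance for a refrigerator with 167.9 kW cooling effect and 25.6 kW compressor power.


COP = Q_evap / W
COP = 167.9 / 25.6
COP = 6.559

6.559


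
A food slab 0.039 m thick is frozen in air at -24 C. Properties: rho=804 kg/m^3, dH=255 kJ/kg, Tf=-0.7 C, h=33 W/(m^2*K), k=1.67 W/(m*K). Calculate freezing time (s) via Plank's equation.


dT = -0.7 - (-24) = 23.3 K
term1 = a/(2h) = 0.039/(2*33) = 0.0005909090909
term2 = a^2/(8k) = 0.039^2/(8*1.67) = 0.0001138473054
t = rho*dH*1000/dT * (term1 + term2)
t = 804*255*1000/23.3 * (0.0005909090909 + 0.0001138473054)
t = 6201 s

6201


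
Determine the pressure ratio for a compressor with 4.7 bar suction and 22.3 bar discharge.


PR = P_high / P_low
PR = 22.3 / 4.7
PR = 4.745

4.745


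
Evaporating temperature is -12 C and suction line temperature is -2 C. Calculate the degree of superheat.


Superheat = T_suction - T_evap
Superheat = -2 - (-12)
Superheat = 10 K

10


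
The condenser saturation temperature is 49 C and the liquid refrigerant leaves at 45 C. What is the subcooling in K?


Subcooling = T_cond - T_liquid
Subcooling = 49 - 45
Subcooling = 4 K

4


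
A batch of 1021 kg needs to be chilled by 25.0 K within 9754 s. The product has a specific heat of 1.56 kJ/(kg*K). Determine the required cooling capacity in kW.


Q = m * cp * dT / t
Q = 1021 * 1.56 * 25.0 / 9754
Q = 4.082 kW

4.082


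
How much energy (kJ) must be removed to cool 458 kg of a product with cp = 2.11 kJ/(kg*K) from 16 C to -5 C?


dT = 16 - (-5) = 21 K
Q = m * cp * dT = 458 * 2.11 * 21
Q = 20294 kJ

20294


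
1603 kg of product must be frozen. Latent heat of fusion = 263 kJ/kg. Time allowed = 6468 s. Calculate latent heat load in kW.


Q_lat = m * h_fg / t
Q_lat = 1603 * 263 / 6468
Q_lat = 65.18 kW

65.18


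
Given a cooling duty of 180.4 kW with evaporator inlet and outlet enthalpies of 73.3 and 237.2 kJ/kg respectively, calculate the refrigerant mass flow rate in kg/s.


dh = 237.2 - 73.3 = 163.9 kJ/kg
m_dot = Q / dh = 180.4 / 163.9 = 1.1007 kg/s

1.1007


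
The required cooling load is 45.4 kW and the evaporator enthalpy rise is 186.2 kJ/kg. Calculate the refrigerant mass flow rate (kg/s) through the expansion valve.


m_dot = Q / dh
m_dot = 45.4 / 186.2
m_dot = 0.2438 kg/s

0.2438


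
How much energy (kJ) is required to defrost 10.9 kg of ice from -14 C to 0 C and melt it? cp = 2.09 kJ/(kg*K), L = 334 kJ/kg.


Sensible heat = cp * dT = 2.09 * 14 = 29.26 kJ/kg
Total per kg = 29.26 + 334 = 363.26 kJ/kg
Q = m * total = 10.9 * 363.26
Q = 3959.5 kJ

3959.5


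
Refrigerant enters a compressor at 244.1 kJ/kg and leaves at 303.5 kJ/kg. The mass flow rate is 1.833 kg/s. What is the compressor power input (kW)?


dh = 303.5 - 244.1 = 59.4 kJ/kg
W = m_dot * dh = 1.833 * 59.4 = 108.88 kW

108.88


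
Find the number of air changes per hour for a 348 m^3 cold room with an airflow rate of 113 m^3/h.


ACH = flow / volume
ACH = 113 / 348
ACH = 0.325

0.325


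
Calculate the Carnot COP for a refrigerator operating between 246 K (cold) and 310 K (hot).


dT = 310 - 246 = 64 K
COP_carnot = T_cold / dT = 246 / 64
COP_carnot = 3.844

3.844


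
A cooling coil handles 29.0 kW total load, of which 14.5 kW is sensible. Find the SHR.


SHR = Q_sensible / Q_total
SHR = 14.5 / 29.0
SHR = 0.5

0.5


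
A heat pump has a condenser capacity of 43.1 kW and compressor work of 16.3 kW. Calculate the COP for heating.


COP_hp = Q_cond / W
COP_hp = 43.1 / 16.3
COP_hp = 2.644

2.644


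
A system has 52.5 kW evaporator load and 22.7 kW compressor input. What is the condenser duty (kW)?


Q_cond = Q_evap + W
Q_cond = 52.5 + 22.7
Q_cond = 75.2 kW

75.2
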